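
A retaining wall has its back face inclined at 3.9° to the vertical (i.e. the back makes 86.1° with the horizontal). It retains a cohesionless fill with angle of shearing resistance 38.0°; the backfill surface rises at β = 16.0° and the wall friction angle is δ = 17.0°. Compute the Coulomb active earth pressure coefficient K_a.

K_a = sin²(α+φ) / [sin²α · sin(α−δ) · (1 + √{sin(φ+δ)sin(φ−β) / (sin(α−δ)sin(α+β))})²].
With α = 86.1°, φ = 38.0°, δ = 17.0°, β = 16.0°: K_a = 0.2955.

0.296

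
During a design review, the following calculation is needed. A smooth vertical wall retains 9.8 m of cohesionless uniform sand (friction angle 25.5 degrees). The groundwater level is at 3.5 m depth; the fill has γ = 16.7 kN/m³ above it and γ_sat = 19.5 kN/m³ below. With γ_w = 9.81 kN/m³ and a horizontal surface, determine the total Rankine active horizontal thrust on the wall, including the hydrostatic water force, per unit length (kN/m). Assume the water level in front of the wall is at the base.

459 kN/m

K_a = tan²(45° − φ/2) = 0.3981.
γ' = 19.5 − 9.81 = 9.690 kN/m³. Depth below WT = 6.3 m.
σ'_h at WT = K_a γ d_w = 23.27 kPa; at base = 23.27 + K_a γ' × 6.3 = 47.57 kPa.
P₁ (0–3.5 m) = ½×23.27×3.5 = 40.72. P₂ (3.5–9.8 m) = ½(23.27+47.57)×6.3 = 223.1.
P_w = ½ γ_w h₂² = 0.5×9.81×6.3² = 194.7. Total = 40.72+223.1+194.7 = 458.5 kN/m.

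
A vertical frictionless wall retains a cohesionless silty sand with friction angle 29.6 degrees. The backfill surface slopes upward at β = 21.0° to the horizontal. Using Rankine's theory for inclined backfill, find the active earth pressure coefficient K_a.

0.435

K_a = cos β · (cos β − √(cos²β − cos²φ)) / (cos β + √(cos²β − cos²φ)).
cos β = 0.9336, cos φ = 0.8695, √(cos²β − cos²φ) = 0.3399.
K_a = 0.9336 × (0.9336 − 0.3399)/(0.9336 + 0.3399) = 0.4352.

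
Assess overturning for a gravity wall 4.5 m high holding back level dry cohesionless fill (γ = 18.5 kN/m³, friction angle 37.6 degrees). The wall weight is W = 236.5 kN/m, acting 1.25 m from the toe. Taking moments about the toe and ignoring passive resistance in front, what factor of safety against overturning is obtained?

K_a = tan²(45° − 37.6°/2) = 0.2421.
P_a = ½K_aγH² = 0.5×0.2421×18.5×4.5² = 45.35 kN/m, acting at H/3 = 1.500 m above the base.
Overturning moment M_o = P_a × H/3 = 45.35 × 1.500 = 68.03.
Resisting moment M_r = W × 1.25 = 236.5 × 1.25 = 295.6.
FS_overturning = M_r/M_o = 295.6/68.03 = 4.346.

4.35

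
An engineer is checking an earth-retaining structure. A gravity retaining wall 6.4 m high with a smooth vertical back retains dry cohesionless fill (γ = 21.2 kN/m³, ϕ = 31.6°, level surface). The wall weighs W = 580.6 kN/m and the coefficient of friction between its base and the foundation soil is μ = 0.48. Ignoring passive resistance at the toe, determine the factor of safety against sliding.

K_a = tan²(45° − 31.6°/2) = 0.3123.
P_a = ½K_aγH² = 0.5×0.3123×21.2×6.4² = 135.6 kN/m, acting at H/3 = 2.133 m above the base.
FS_sliding = μW / P_a = 0.48×580.6 / 135.6 = 2.055.

2.06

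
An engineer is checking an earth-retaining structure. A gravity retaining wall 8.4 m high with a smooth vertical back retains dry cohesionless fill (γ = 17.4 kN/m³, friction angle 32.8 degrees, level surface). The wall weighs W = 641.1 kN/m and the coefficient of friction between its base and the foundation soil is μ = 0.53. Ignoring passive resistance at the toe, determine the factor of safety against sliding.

1.86

K_a = tan²(45° − 32.8°/2) = 0.2973.
P_a = ½K_aγH² = 0.5×0.2973×17.4×8.4² = 182.5 kN/m, acting at H/3 = 2.800 m above the base.
FS_sliding = μW / P_a = 0.53×641.1 / 182.5 = 1.862.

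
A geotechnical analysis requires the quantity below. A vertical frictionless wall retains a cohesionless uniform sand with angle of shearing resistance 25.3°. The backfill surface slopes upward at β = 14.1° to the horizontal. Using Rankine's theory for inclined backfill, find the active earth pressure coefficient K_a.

K_a = cos β · (cos β − √(cos²β − cos²φ)) / (cos β + √(cos²β − cos²φ)).
cos β = 0.9699, cos φ = 0.9041, √(cos²β − cos²φ) = 0.3511.
K_a = 0.9699 × (0.9699 − 0.3511)/(0.9699 + 0.3511) = 0.4543.

0.454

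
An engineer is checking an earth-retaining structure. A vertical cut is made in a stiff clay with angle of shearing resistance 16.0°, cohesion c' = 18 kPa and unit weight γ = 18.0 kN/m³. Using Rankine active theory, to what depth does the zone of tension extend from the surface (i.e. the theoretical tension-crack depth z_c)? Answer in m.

2.65 m

K_a = tan²(45° − 16.0°/2) = 0.5678; √K_a = 0.7536.
The active pressure is zero where K_a γ z = 2c√K_a, so z_c = 2c/(γ√K_a) = 2×18/(18.0×0.7536) = 2.654 m.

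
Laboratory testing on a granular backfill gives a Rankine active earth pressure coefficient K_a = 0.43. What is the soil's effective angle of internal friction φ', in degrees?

K_a = tan²(45° − φ/2) ⇒ 45° − φ/2 = arctan(√0.43) = 33.25°.
φ = 2(45° − 33.25°) = 23.49°.

23.5°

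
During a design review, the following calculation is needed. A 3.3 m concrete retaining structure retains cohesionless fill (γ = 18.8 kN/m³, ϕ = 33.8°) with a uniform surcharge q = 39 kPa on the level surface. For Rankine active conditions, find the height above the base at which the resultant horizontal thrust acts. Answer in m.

1.41 m

K_a = 0.2851.
Triangular part P₁ = ½K_aγH² = 29.18 at H/3 = 1.100 m; rectangular part P₂ = K_a q H = 36.69 at H/2 = 1.650 m.
ȳ = (P₁·1.100 + P₂·1.650)/(P₁+P₂) = 1.406 m.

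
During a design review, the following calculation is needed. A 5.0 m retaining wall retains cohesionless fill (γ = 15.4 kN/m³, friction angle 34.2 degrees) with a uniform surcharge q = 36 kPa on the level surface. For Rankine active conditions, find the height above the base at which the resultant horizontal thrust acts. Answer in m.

2.07 m

K_a = 0.2803.
Triangular part P₁ = ½K_aγH² = 53.97 at H/3 = 1.667 m; rectangular part P₂ = K_a q H = 50.46 at H/2 = 2.500 m.
ȳ = (P₁·1.667 + P₂·2.500)/(P₁+P₂) = 2.069 m.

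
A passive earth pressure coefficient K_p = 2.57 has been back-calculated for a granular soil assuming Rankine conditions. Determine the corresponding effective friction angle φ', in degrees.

26.1°

K_p = (1+sin φ)/(1−sin φ) ⇒ sin φ = (K_p − 1)/(K_p + 1) = 0.4398.
φ = arcsin(0.4398) = 26.09°.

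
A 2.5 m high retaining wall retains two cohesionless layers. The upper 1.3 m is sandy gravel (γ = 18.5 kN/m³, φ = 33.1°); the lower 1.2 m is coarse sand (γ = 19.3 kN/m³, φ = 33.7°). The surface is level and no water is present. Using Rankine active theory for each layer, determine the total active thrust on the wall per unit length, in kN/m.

16.8 kN/m

K_a1 = tan²(45°−33.1°/2) = 0.2936; K_a2 = tan²(45°−33.7°/2) = 0.2863.
Layer 1: σ at base = K_a1 γ₁ h₁ = 7.060 kPa; P₁ = ½×7.060×1.3 = 4.589.
Layer 2: σ_v at top = γ₁h₁ = 24.05; σ_h top = K_a2×24.05 = 6.886; σ_h base = K_a2×(24.05+19.3×1.2) = 13.52.
P₂ = ½(6.886+13.52)×1.2 = 12.24. Total P_a = 4.589+12.24 = 16.83 kN/m.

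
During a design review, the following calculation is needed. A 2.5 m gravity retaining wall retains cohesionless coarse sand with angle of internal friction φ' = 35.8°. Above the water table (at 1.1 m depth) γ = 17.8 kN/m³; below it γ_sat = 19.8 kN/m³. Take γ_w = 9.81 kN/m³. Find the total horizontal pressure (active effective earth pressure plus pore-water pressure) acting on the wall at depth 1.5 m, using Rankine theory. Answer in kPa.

10.1 kPa

K_a = (1 − sin φ)/(1 + sin φ) = 0.2619.
γ' = 19.8 − 9.81 = 9.990 kN/m³.
Effective vertical stress at 1.5 m: σ'_v = 17.8×1.1 + 9.990×0.400 = 23.58 kPa.
σ'_h = K_a σ'_v = 0.2619 × 23.58 = 6.174 kPa; u = γ_w × 0.400 = 3.924 kPa.
Total σ_h = 6.174 + 3.924 = 10.10 kPa.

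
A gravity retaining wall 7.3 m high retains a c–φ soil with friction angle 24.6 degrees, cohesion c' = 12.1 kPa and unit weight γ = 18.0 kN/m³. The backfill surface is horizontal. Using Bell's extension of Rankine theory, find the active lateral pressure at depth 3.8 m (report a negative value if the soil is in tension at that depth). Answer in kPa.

12.7 kPa

K_a = (1 − sin φ)/(1 + sin φ) = 0.4121.
σ_a = K_a γ z − 2c√K_a = 0.4121×18.0×3.8 − 2×12.1×0.6420 = 12.65 kPa.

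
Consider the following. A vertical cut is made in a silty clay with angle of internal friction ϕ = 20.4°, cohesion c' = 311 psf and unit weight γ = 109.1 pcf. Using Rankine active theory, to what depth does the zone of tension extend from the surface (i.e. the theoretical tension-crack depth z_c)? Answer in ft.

K_a = tan²(45° − 20.4°/2) = 0.4831; √K_a = 0.6950.
The active pressure is zero where K_a γ z = 2c√K_a, so z_c = 2c/(γ√K_a) = 2×311/(109.1×0.6950) = 8.203 ft.

8.20 ft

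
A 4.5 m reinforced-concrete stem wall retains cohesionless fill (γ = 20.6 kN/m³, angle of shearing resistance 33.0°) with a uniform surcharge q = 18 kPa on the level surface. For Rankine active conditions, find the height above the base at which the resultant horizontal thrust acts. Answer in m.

1.71 m

K_a = 0.2948.
Triangular part P₁ = ½K_aγH² = 61.49 at H/3 = 1.500 m; rectangular part P₂ = K_a q H = 23.88 at H/2 = 2.250 m.
ȳ = (P₁·1.500 + P₂·2.250)/(P₁+P₂) = 1.710 m.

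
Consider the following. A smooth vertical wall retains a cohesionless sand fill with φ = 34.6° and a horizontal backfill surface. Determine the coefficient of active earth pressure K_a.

K_a = tan²(45° − φ/2) = tan²(27.70°) = 0.2756.

0.276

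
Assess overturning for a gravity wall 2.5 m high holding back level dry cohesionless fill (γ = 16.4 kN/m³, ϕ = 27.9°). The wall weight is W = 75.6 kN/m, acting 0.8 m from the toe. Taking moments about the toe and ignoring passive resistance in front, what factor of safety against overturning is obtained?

K_a = tan²(45° − 27.9°/2) = 0.3625.
P_a = ½K_aγH² = 0.5×0.3625×16.4×2.5² = 18.58 kN/m, acting at H/3 = 0.8333 m above the base.
Overturning moment M_o = P_a × H/3 = 18.58 × 0.8333 = 15.48.
Resisting moment M_r = W × 0.8 = 75.6 × 0.8 = 60.48.
FS_overturning = M_r/M_o = 60.48/15.48 = 3.907.

3.91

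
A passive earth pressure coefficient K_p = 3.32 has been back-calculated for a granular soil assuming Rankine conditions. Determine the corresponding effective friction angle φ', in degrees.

K_p = (1+sin φ)/(1−sin φ) ⇒ sin φ = (K_p − 1)/(K_p + 1) = 0.5370.
φ = arcsin(0.5370) = 32.48°.

32.5°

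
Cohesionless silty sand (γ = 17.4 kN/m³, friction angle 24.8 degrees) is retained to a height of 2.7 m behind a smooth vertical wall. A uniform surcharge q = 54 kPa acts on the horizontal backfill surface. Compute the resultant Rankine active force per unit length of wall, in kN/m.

85.6 kN/m

K_a = tan²(45° − φ/2) = 0.4090.
Soil triangle: ½ K_a γ H² = 0.5×0.4090×17.4×2.7² = 25.94 kN/m.
Surcharge rectangle: K_a q H = 0.4090×54×2.7 = 59.63 kN/m.
Total = 25.94 + 59.63 = 85.57 kN/m.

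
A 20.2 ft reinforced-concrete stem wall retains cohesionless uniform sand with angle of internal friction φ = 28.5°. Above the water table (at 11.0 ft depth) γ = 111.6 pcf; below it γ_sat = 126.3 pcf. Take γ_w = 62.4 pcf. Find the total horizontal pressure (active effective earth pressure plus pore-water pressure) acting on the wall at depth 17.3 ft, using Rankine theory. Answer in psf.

K_a = (1 − sin φ)/(1 + sin φ) = 0.3540.
γ' = 126.3 − 62.4 = 63.90 pcf.
Effective vertical stress at 17.3 ft: σ'_v = 111.6×11.0 + 63.90×6.30 = 1630 psf.
σ'_h = K_a σ'_v = 0.3540 × 1630 = 577.0 psf; u = γ_w × 6.30 = 393.1 psf.
Total σ_h = 577.0 + 393.1 = 970.1 psf.

970 psf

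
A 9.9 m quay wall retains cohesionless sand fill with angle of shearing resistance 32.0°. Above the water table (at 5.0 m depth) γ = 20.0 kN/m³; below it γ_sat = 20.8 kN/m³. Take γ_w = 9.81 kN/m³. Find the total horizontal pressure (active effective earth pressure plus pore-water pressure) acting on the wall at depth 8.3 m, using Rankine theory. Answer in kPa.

74.2 kPa

K_a = (1 − sin φ)/(1 + sin φ) = 0.3073.
γ' = 20.8 − 9.81 = 10.99 kN/m³.
Effective vertical stress at 8.3 m: σ'_v = 20.0×5.0 + 10.99×3.30 = 136.3 kPa.
σ'_h = K_a σ'_v = 0.3073 × 136.3 = 41.87 kPa; u = γ_w × 3.30 = 32.37 kPa.
Total σ_h = 41.87 + 32.37 = 74.24 kPa.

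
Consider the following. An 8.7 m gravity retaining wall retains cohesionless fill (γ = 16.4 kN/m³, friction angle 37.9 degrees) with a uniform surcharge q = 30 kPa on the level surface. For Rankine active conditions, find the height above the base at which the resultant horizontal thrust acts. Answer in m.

K_a = 0.2389.
Triangular part P₁ = ½K_aγH² = 148.3 at H/3 = 2.900 m; rectangular part P₂ = K_a q H = 62.36 at H/2 = 4.350 m.
ȳ = (P₁·2.900 + P₂·4.350)/(P₁+P₂) = 3.329 m.

3.33 m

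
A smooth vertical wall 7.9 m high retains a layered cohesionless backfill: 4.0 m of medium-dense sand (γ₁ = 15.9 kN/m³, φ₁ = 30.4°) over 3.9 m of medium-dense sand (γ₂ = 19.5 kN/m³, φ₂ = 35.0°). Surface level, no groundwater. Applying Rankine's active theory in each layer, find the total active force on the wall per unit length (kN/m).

149 kN/m

K_a1 = tan²(45°−30.4°/2) = 0.3280; K_a2 = tan²(45°−35.0°/2) = 0.2710.
Layer 1: σ at base = K_a1 γ₁ h₁ = 20.86 kPa; P₁ = ½×20.86×4.0 = 41.72.
Layer 2: σ_v at top = γ₁h₁ = 63.60; σ_h top = K_a2×63.60 = 17.23; σ_h base = K_a2×(63.60+19.5×3.9) = 37.84.
P₂ = ½(17.23+37.84)×3.9 = 107.4. Total P_a = 41.72+107.4 = 149.1 kN/m.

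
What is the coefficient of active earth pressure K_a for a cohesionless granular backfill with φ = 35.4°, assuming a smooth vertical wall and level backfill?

0.266

K_a = tan²(45° − φ/2) = tan²(27.30°) = 0.2664.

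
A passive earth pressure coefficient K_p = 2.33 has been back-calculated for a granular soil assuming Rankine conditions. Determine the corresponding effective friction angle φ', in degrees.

K_p = (1+sin φ)/(1−sin φ) ⇒ sin φ = (K_p − 1)/(K_p + 1) = 0.3994.
φ = arcsin(0.3994) = 23.54°.

23.5°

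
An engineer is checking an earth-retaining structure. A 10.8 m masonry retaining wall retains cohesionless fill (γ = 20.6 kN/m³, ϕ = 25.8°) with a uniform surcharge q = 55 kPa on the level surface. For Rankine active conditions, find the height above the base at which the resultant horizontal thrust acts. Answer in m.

4.20 m

K_a = 0.3935.
Triangular part P₁ = ½K_aγH² = 472.8 at H/3 = 3.600 m; rectangular part P₂ = K_a q H = 233.7 at H/2 = 5.400 m.
ȳ = (P₁·3.600 + P₂·5.400)/(P₁+P₂) = 4.196 m.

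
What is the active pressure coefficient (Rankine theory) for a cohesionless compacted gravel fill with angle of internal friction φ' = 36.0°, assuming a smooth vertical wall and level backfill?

K_a = tan²(45° − φ/2) = tan²(27.00°) = 0.2596.

0.260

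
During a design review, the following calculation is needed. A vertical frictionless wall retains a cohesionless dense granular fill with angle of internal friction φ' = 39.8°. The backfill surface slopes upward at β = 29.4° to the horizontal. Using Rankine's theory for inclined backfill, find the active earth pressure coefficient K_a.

0.313

K_a = cos β · (cos β − √(cos²β − cos²φ)) / (cos β + √(cos²β − cos²φ)).
cos β = 0.8712, cos φ = 0.7683, √(cos²β − cos²φ) = 0.4108.
K_a = 0.8712 × (0.8712 − 0.4108)/(0.8712 + 0.4108) = 0.3129.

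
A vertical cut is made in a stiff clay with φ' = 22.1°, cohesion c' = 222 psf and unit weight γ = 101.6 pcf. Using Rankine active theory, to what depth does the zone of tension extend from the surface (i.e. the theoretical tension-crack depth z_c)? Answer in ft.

6.49 ft

K_a = tan²(45° − 22.1°/2) = 0.4533; √K_a = 0.6732.
The active pressure is zero where K_a γ z = 2c√K_a, so z_c = 2c/(γ√K_a) = 2×222/(101.6×0.6732) = 6.491 ft.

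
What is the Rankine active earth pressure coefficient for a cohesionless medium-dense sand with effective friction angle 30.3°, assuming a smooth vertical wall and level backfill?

K_a = (1 − sin φ)/(1 + sin φ) = (1 − sin 30.3°)/(1 + sin 30.3°) = 0.3293.

0.329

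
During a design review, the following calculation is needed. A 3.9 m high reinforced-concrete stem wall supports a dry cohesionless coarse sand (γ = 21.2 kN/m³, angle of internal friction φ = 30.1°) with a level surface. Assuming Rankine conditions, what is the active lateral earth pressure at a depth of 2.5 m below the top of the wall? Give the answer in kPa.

K_a = (1 − sin φ)/(1 + sin φ) = 0.3320.
σ_h = K_a γ z = 0.3320 × 21.2 × 2.5 = 17.60 kPa.

17.6 kPa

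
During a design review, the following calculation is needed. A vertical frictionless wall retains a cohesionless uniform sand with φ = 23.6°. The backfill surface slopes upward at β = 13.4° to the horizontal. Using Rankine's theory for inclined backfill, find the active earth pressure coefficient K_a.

0.484

K_a = cos β · (cos β − √(cos²β − cos²φ)) / (cos β + √(cos²β − cos²φ)).
cos β = 0.9728, cos φ = 0.9164, √(cos²β − cos²φ) = 0.3265.
K_a = 0.9728 × (0.9728 − 0.3265)/(0.9728 + 0.3265) = 0.4839.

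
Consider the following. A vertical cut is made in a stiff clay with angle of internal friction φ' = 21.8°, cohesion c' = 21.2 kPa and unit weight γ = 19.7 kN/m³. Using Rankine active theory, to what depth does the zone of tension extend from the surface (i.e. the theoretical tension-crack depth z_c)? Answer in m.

3.18 m

K_a = tan²(45° − 21.8°/2) = 0.4584; √K_a = 0.6771.
The active pressure is zero where K_a γ z = 2c√K_a, so z_c = 2c/(γ√K_a) = 2×21.2/(19.7×0.6771) = 3.179 m.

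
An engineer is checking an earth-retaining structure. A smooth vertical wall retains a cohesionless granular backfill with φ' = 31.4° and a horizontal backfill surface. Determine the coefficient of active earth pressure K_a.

K_a = (1 − sin φ)/(1 + sin φ) = (1 − sin 31.4°)/(1 + sin 31.4°) = 0.3149.

0.315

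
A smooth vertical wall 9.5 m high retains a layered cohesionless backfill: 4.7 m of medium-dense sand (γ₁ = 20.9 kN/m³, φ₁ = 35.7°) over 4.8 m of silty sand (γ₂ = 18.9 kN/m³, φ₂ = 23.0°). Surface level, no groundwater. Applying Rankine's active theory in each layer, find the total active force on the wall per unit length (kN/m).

363 kN/m

K_a1 = tan²(45°−35.7°/2) = 0.2630; K_a2 = tan²(45°−23.0°/2) = 0.4381.
Layer 1: σ at base = K_a1 γ₁ h₁ = 25.83 kPa; P₁ = ½×25.83×4.7 = 60.71.
Layer 2: σ_v at top = γ₁h₁ = 98.23; σ_h top = K_a2×98.23 = 43.03; σ_h base = K_a2×(98.23+18.9×4.8) = 82.78.
P₂ = ½(43.03+82.78)×4.8 = 301.9. Total P_a = 60.71+301.9 = 362.7 kN/m.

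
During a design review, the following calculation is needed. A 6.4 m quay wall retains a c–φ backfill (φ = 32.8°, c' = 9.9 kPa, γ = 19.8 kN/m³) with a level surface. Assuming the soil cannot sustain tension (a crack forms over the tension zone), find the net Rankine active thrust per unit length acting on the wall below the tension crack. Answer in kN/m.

K_a = 0.2973; √K_a = 0.5452.
Tension-crack depth z_c = 2c/(γ√K_a) = 2×9.9/(19.8×0.5452) = 1.834 m.
σ_a at base = K_a γ H − 2c√K_a = 0.2973×19.8×6.4 − 2×9.9×0.5452 = 26.87 kPa.
P_a = ½ × 26.87 × (H − z_c) = 0.5×26.87×4.566 = 61.35 kN/m.

61.4 kN/m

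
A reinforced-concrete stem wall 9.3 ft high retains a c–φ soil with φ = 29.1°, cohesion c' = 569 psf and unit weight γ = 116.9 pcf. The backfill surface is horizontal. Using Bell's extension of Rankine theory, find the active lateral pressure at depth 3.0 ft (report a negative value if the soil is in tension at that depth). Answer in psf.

K_a = (1 − sin φ)/(1 + sin φ) = 0.3456.
σ_a = K_a γ z − 2c√K_a = 0.3456×116.9×3.0 − 2×569×0.5879 = -547.8 psf.

-548 psf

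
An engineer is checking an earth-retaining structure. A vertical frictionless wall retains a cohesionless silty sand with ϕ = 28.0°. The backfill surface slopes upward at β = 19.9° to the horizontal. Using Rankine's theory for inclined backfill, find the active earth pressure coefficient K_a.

K_a = cos β · (cos β − √(cos²β − cos²φ)) / (cos β + √(cos²β − cos²φ)).
cos β = 0.9403, cos φ = 0.8829, √(cos²β − cos²φ) = 0.3233.
K_a = 0.9403 × (0.9403 − 0.3233)/(0.9403 + 0.3233) = 0.4591.

0.459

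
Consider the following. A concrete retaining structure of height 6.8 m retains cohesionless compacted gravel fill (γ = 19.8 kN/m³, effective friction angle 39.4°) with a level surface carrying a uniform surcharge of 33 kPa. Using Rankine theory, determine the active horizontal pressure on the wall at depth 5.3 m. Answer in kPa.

30.8 kPa

K_a = (1 − sin φ)/(1 + sin φ) = 0.2234.
σ_v = γz + q = 19.8 × 5.3 + 33 = 137.9 kPa.
σ_h = K_a σ_v = 0.2234 × 137.9 = 30.82 kPa.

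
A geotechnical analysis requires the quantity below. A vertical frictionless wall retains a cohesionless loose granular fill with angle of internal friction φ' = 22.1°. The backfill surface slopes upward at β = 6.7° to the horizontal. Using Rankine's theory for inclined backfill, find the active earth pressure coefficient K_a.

0.467

K_a = cos β · (cos β − √(cos²β − cos²φ)) / (cos β + √(cos²β − cos²φ)).
cos β = 0.9932, cos φ = 0.9265, √(cos²β − cos²φ) = 0.3577.
K_a = 0.9932 × (0.9932 − 0.3577)/(0.9932 + 0.3577) = 0.4672.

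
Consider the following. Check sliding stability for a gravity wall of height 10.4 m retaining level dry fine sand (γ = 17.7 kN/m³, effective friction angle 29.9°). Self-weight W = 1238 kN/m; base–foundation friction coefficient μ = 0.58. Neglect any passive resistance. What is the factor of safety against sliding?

2.24

K_a = tan²(45° − 29.9°/2) = 0.3347.
P_a = ½K_aγH² = 0.5×0.3347×17.7×10.4² = 320.4 kN/m, acting at H/3 = 3.467 m above the base.
FS_sliding = μW / P_a = 0.58×1238 / 320.4 = 2.241.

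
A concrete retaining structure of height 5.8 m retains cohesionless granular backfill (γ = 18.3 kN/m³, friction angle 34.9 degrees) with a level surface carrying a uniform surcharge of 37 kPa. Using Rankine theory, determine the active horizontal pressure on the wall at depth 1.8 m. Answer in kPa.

K_a = (1 − sin φ)/(1 + sin φ) = 0.2721.
σ_v = γz + q = 18.3 × 1.8 + 37 = 69.94 kPa.
σ_h = K_a σ_v = 0.2721 × 69.94 = 19.03 kPa.

19.0 kPa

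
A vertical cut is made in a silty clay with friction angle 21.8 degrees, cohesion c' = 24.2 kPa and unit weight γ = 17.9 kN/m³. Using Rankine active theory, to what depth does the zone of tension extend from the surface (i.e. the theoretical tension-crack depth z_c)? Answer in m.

3.99 m

K_a = tan²(45° − 21.8°/2) = 0.4584; √K_a = 0.6771.
The active pressure is zero where K_a γ z = 2c√K_a, so z_c = 2c/(γ√K_a) = 2×24.2/(17.9×0.6771) = 3.994 m.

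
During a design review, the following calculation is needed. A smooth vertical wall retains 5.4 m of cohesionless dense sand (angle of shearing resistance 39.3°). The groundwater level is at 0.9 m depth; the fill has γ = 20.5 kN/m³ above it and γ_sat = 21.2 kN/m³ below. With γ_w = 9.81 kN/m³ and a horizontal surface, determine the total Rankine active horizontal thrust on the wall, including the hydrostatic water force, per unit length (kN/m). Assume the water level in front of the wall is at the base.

K_a = tan²(45° − φ/2) = 0.2245.
γ' = 21.2 − 9.81 = 11.39 kN/m³. Depth below WT = 4.5 m.
σ'_h at WT = K_a γ d_w = 4.141 kPa; at base = 4.141 + K_a γ' × 4.5 = 15.65 kPa.
P₁ (0–0.9 m) = ½×4.141×0.9 = 1.864. P₂ (0.9–5.4 m) = ½(4.141+15.65)×4.5 = 44.52.
P_w = ½ γ_w h₂² = 0.5×9.81×4.5² = 99.33. Total = 1.864+44.52+99.33 = 145.7 kN/m.

146 kN/m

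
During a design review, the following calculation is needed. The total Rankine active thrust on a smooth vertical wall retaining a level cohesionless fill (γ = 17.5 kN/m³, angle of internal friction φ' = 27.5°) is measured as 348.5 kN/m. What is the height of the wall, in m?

K_a = 0.3682. P_a = ½ K_a γ H² ⇒ H = √(2P_a/(K_a γ)).
H = √(2×348.5/(0.3682×17.5)) = 10.40 m.

10.4 m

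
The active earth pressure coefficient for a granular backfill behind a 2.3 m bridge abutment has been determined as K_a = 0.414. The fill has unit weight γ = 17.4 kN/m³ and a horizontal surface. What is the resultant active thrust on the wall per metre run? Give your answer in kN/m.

P = ½ K_a γ H² = 0.5 × 0.414 × 17.4 × 2.3² = 19.05 kN/m.

19.1 kN/m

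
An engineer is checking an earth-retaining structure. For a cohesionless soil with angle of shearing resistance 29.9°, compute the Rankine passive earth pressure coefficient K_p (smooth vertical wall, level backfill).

K_p = (1 + sin φ)/(1 − sin φ) = tan²(45° + 29.9°/2) = 2.988.

2.99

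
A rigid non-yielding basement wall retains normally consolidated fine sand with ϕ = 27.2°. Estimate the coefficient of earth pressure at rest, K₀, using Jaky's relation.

K₀ = 1 − sin φ' = 1 − sin 27.2° = 0.5429.

0.543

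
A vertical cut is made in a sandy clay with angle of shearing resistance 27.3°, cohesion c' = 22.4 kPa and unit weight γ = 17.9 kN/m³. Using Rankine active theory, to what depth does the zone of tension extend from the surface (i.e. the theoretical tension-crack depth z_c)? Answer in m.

4.11 m

K_a = tan²(45° − 27.3°/2) = 0.3711; √K_a = 0.6092.
The active pressure is zero where K_a γ z = 2c√K_a, so z_c = 2c/(γ√K_a) = 2×22.4/(17.9×0.6092) = 4.108 m.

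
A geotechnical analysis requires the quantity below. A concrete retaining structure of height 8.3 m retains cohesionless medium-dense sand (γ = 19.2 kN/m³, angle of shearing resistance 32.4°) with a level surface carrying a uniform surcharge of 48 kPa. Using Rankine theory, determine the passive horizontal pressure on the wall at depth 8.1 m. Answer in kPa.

673 kPa

K_p = (1 + sin φ)/(1 − sin φ) = 3.309.
σ_v = γz + q = 19.2 × 8.1 + 48 = 203.5 kPa.
σ_h = K_p σ_v = 3.309 × 203.5 = 673.4 kPa.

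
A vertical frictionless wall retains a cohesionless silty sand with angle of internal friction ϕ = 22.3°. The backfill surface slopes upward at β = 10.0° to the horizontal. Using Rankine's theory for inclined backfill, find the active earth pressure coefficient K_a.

K_a = cos β · (cos β − √(cos²β − cos²φ)) / (cos β + √(cos²β − cos²φ)).
cos β = 0.9848, cos φ = 0.9252, √(cos²β − cos²φ) = 0.3374.
K_a = 0.9848 × (0.9848 − 0.3374)/(0.9848 + 0.3374) = 0.4822.

0.482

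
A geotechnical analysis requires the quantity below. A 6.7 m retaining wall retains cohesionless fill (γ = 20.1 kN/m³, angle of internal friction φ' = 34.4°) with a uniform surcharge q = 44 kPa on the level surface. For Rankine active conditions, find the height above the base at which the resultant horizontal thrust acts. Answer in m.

2.67 m

K_a = 0.2780.
Triangular part P₁ = ½K_aγH² = 125.4 at H/3 = 2.233 m; rectangular part P₂ = K_a q H = 81.95 at H/2 = 3.350 m.
ȳ = (P₁·2.233 + P₂·3.350)/(P₁+P₂) = 2.675 m.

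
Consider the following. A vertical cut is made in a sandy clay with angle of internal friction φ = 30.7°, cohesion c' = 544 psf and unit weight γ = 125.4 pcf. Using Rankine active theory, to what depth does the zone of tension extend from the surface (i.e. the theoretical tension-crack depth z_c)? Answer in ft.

K_a = tan²(45° − 30.7°/2) = 0.3240; √K_a = 0.5692.
The active pressure is zero where K_a γ z = 2c√K_a, so z_c = 2c/(γ√K_a) = 2×544/(125.4×0.5692) = 15.24 ft.

15.2 ft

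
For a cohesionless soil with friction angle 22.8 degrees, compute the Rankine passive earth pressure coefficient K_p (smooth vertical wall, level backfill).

K_p = (1 + sin φ)/(1 − sin φ) = tan²(45° + 22.8°/2) = 2.265.

2.27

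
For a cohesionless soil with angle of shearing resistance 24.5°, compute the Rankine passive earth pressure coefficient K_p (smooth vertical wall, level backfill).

K_p = (1 + sin φ)/(1 − sin φ) = tan²(45° + 24.5°/2) = 2.417.

2.42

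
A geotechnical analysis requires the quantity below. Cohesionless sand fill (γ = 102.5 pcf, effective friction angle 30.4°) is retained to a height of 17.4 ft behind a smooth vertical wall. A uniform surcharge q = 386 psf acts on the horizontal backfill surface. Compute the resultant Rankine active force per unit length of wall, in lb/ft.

K_a = tan²(45° − φ/2) = 0.3280.
Soil triangle: ½ K_a γ H² = 0.5×0.3280×102.5×17.4² = 5089 lb/ft.
Surcharge rectangle: K_a q H = 0.3280×386×17.4 = 2203 lb/ft.
Total = 5089 + 2203 = 7292 lb/ft.

7290 lb/ft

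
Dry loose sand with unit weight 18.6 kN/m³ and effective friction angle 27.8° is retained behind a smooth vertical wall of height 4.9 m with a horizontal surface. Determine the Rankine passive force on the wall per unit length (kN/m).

614 kN/m

K_p = tan²(45° + φ/2) = 2.748.
P_p = ½ K_p γ H² = 0.5 × 2.748 × 18.6 × 4.9² = 613.6 kN/m.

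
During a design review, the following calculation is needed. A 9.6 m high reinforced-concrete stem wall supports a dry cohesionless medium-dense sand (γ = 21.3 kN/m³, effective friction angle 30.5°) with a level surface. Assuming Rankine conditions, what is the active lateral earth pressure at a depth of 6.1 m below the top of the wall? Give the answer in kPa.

42.4 kPa

K_a = (1 − sin φ)/(1 + sin φ) = 0.3267.
σ_h = K_a γ z = 0.3267 × 21.3 × 6.1 = 42.44 kPa.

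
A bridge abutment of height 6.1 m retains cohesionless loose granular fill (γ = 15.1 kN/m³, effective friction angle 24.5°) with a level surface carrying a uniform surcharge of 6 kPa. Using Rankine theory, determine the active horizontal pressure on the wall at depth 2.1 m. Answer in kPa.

15.6 kPa

K_a = (1 − sin φ)/(1 + sin φ) = 0.4137.
σ_v = γz + q = 15.1 × 2.1 + 6 = 37.71 kPa.
σ_h = K_a σ_v = 0.4137 × 37.71 = 15.60 kPa.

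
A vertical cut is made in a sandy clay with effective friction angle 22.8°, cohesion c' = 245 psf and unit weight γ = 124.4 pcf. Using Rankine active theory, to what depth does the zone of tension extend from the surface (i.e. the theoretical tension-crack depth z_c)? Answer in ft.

5.93 ft

K_a = tan²(45° − 22.8°/2) = 0.4414; √K_a = 0.6644.
The active pressure is zero where K_a γ z = 2c√K_a, so z_c = 2c/(γ√K_a) = 2×245/(124.4×0.6644) = 5.929 ft.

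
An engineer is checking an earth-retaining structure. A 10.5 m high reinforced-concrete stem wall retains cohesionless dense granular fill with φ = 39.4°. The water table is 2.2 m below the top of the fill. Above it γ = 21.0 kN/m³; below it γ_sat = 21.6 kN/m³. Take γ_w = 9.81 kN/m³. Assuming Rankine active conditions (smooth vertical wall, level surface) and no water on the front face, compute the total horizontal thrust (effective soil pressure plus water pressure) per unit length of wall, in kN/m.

526 kN/m

K_a = tan²(45° − φ/2) = 0.2234.
γ' = 21.6 − 9.81 = 11.79 kN/m³. Depth below WT = 8.3 m.
σ'_h at WT = K_a γ d_w = 10.32 kPa; at base = 10.32 + K_a γ' × 8.3 = 32.19 kPa.
P₁ (0–2.2 m) = ½×10.32×2.2 = 11.36. P₂ (2.2–10.5 m) = ½(10.32+32.19)×8.3 = 176.4.
P_w = ½ γ_w h₂² = 0.5×9.81×8.3² = 337.9. Total = 11.36+176.4+337.9 = 525.7 kN/m.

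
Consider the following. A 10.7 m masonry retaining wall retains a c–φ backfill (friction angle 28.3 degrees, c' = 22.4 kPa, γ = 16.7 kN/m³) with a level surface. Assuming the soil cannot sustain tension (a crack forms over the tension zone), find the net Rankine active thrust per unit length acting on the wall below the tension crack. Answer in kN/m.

115 kN/m

K_a = 0.3568; √K_a = 0.5973.
Tension-crack depth z_c = 2c/(γ√K_a) = 2×22.4/(16.7×0.5973) = 4.491 m.
σ_a at base = K_a γ H − 2c√K_a = 0.3568×16.7×10.7 − 2×22.4×0.5973 = 36.99 kPa.
P_a = ½ × 36.99 × (H − z_c) = 0.5×36.99×6.209 = 114.8 kN/m.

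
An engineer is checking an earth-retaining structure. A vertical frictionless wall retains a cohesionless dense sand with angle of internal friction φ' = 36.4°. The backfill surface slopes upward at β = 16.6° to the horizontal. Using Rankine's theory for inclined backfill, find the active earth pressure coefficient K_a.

0.284

K_a = cos β · (cos β − √(cos²β − cos²φ)) / (cos β + √(cos²β − cos²φ)).
cos β = 0.9583, cos φ = 0.8049, √(cos²β − cos²φ) = 0.5201.
K_a = 0.9583 × (0.9583 − 0.5201)/(0.9583 + 0.5201) = 0.2840.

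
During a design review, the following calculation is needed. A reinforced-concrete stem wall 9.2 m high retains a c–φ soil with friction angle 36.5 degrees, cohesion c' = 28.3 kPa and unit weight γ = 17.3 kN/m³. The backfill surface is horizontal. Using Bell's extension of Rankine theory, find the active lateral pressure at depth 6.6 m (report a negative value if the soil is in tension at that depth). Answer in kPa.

K_a = (1 − sin φ)/(1 + sin φ) = 0.2541.
σ_a = K_a γ z − 2c√K_a = 0.2541×17.3×6.6 − 2×28.3×0.5040 = 0.4796 kPa.

0.480 kPa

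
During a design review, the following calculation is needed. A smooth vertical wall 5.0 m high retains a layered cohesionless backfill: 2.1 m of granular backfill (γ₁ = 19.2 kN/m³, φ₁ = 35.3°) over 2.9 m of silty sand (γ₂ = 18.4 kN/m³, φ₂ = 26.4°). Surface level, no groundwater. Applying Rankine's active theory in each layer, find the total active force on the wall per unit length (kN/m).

K_a1 = tan²(45°−35.3°/2) = 0.2675; K_a2 = tan²(45°−26.4°/2) = 0.3844.
Layer 1: σ at base = K_a1 γ₁ h₁ = 10.79 kPa; P₁ = ½×10.79×2.1 = 11.33.
Layer 2: σ_v at top = γ₁h₁ = 40.32; σ_h top = K_a2×40.32 = 15.50; σ_h base = K_a2×(40.32+18.4×2.9) = 36.01.
P₂ = ½(15.50+36.01)×2.9 = 74.70. Total P_a = 11.33+74.70 = 86.02 kN/m.

86.0 kN/m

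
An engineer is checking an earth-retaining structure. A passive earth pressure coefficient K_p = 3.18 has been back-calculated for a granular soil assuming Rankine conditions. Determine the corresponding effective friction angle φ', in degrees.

K_p = (1+sin φ)/(1−sin φ) ⇒ sin φ = (K_p − 1)/(K_p + 1) = 0.5215.
φ = arcsin(0.5215) = 31.44°.

31.4°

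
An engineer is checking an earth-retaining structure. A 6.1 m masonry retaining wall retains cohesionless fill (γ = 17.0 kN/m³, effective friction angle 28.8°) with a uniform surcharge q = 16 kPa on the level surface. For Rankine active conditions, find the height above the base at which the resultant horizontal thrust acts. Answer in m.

K_a = 0.3498.
Triangular part P₁ = ½K_aγH² = 110.6 at H/3 = 2.033 m; rectangular part P₂ = K_a q H = 34.14 at H/2 = 3.050 m.
ȳ = (P₁·2.033 + P₂·3.050)/(P₁+P₂) = 2.273 m.

2.27 m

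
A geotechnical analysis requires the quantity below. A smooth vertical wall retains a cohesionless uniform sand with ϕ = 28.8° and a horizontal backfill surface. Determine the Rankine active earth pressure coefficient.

K_a = (1 − sin φ)/(1 + sin φ) = (1 − sin 28.8°)/(1 + sin 28.8°) = 0.3498.

0.350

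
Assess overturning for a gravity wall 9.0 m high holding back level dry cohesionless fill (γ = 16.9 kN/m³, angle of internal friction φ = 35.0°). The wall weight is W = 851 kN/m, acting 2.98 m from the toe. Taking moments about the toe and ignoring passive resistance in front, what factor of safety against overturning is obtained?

4.56

K_a = tan²(45° − 35.0°/2) = 0.2710.
P_a = ½K_aγH² = 0.5×0.2710×16.9×9.0² = 185.5 kN/m, acting at H/3 = 3.000 m above the base.
Overturning moment M_o = P_a × H/3 = 185.5 × 3.000 = 556.4.
Resisting moment M_r = W × 2.98 = 851 × 2.98 = 2536.
FS_overturning = M_r/M_o = 2536/556.4 = 4.558.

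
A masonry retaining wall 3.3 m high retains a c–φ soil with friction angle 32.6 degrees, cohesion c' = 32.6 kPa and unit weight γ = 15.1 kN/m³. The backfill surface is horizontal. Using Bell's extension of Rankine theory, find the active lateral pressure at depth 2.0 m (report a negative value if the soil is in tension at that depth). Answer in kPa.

-26.6 kPa

K_a = (1 − sin φ)/(1 + sin φ) = 0.2997.
σ_a = K_a γ z − 2c√K_a = 0.2997×15.1×2.0 − 2×32.6×0.5475 = -26.64 kPa.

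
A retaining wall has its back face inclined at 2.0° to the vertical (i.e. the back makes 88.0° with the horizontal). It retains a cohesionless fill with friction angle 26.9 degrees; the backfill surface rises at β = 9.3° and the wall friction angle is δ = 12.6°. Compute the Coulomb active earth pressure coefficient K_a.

0.406

K_a = sin²(α+φ) / [sin²α · sin(α−δ) · (1 + √{sin(φ+δ)sin(φ−β) / (sin(α−δ)sin(α+β))})²].
With α = 88.0°, φ = 26.9°, δ = 12.6°, β = 9.3°: K_a = 0.4062.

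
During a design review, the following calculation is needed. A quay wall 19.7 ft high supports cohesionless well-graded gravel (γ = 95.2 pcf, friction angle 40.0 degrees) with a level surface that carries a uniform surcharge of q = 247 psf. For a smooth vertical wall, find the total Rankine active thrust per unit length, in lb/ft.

K_a = tan²(45° − φ/2) = 0.2174.
Soil triangle: ½ K_a γ H² = 0.5×0.2174×95.2×19.7² = 4017 lb/ft.
Surcharge rectangle: K_a q H = 0.2174×247×19.7 = 1058 lb/ft.
Total = 4017 + 1058 = 5075 lb/ft.

5070 lb/ft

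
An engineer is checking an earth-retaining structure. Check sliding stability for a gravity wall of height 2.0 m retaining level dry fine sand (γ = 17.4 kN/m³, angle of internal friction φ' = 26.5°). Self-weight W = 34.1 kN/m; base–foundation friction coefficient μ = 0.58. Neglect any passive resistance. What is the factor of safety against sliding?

K_a = tan²(45° − 26.5°/2) = 0.3829.
P_a = ½K_aγH² = 0.5×0.3829×17.4×2.0² = 13.33 kN/m, acting at H/3 = 0.6667 m above the base.
FS_sliding = μW / P_a = 0.58×34.1 / 13.33 = 1.484.

1.48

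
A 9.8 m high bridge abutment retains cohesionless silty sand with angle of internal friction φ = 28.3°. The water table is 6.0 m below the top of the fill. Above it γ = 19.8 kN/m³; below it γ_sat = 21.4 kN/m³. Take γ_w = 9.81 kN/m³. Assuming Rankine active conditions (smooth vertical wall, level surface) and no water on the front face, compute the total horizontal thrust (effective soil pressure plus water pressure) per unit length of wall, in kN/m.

389 kN/m

K_a = tan²(45° − φ/2) = 0.3568.
γ' = 21.4 − 9.81 = 11.59 kN/m³. Depth below WT = 3.8 m.
σ'_h at WT = K_a γ d_w = 42.38 kPa; at base = 42.38 + K_a γ' × 3.8 = 58.10 kPa.
P₁ (0–6.0 m) = ½×42.38×6.0 = 127.2. P₂ (6.0–9.8 m) = ½(42.38+58.10)×3.8 = 190.9.
P_w = ½ γ_w h₂² = 0.5×9.81×3.8² = 70.83. Total = 127.2+190.9+70.83 = 388.9 kN/m.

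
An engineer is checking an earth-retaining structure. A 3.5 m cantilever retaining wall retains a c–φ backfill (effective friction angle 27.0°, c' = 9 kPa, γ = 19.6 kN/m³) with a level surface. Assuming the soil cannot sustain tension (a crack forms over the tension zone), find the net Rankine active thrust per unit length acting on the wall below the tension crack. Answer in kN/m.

14.7 kN/m

K_a = 0.3755; √K_a = 0.6128.
Tension-crack depth z_c = 2c/(γ√K_a) = 2×9/(19.6×0.6128) = 1.499 m.
σ_a at base = K_a γ H − 2c√K_a = 0.3755×19.6×3.5 − 2×9×0.6128 = 14.73 kPa.
P_a = ½ × 14.73 × (H − z_c) = 0.5×14.73×2.001 = 14.74 kN/m.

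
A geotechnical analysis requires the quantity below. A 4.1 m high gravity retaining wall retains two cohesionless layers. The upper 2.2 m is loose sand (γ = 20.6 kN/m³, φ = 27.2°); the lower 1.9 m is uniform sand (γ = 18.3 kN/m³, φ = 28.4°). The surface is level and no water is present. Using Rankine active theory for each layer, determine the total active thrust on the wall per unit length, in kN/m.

60.9 kN/m

K_a1 = tan²(45°−27.2°/2) = 0.3726; K_a2 = tan²(45°−28.4°/2) = 0.3554.
Layer 1: σ at base = K_a1 γ₁ h₁ = 16.89 kPa; P₁ = ½×16.89×2.2 = 18.57.
Layer 2: σ_v at top = γ₁h₁ = 45.32; σ_h top = K_a2×45.32 = 16.10; σ_h base = K_a2×(45.32+18.3×1.9) = 28.46.
P₂ = ½(16.10+28.46)×1.9 = 42.34. Total P_a = 18.57+42.34 = 60.91 kN/m.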